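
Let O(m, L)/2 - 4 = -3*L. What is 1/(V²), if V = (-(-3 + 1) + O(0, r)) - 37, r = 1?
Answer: 1/1089 ≈ 0.00091827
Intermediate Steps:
O(m, L) = 8 - 6*L (O(m, L) = 8 + 2*(-3*L) = 8 - 6*L)
V = -33 (V = (-(-3 + 1) + (8 - 6*1)) - 37 = (-1*(-2) + (8 - 6)) - 37 = (2 + 2) - 37 = 4 - 37 = -33)
1/(V²) = 1/((-33)²) = 1/1089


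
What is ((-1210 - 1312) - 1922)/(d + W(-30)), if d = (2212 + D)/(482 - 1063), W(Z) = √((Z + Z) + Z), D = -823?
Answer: 1195449332/10769937 + 1500121084*I*√10/10769937 ≈ 111.0 + 440.47*I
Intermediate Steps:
W(Z) = √3*√Z (W(Z) = √(2*Z + Z) = √(3*Z) = √3*√Z)
d = -1389/581 (d = (2212 - 823)/(482 - 1063) = 1389/(-581) = 1389*(-1/581) = -1389/581 ≈ -2.3907)
((-1210 - 1312) - 1922)/(d + W(-30)) = ((-1210 - 1312) - 1922)/(-1389/581 + √3*√(-30)) = (-2522 - 1922)/(-1389/581 + √3*(I*√30)) = -4444/(-1389/581 + 3*I*√10)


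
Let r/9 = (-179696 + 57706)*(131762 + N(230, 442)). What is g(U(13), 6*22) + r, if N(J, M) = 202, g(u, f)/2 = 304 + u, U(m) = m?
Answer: -144884594606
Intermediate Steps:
g(u, f) = 608 + 2*u (g(u, f) = 2*(304 + u) = 608 + 2*u)
r = -144884595240 (r = 9*((-179696 + 57706)*(131762 + 202)) = 9*(-121990*131964) = 9*(-16098288360) = -144884595240)
g(U(13), 6*22) + r = (608 + 2*13) - 144884595240 = (608 + 26) - 144884595240 = 634 - 144884595240 = -144884594606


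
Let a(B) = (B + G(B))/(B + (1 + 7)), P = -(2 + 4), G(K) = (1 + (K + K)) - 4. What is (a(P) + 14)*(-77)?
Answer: -539/2 ≈ -269.50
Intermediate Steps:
G(K) = -3 + 2*K (G(K) = (1 + 2*K) - 4 = -3 + 2*K)
P = -6 (P = -1*6 = -6)
a(B) = (-3 + 3*B)/(8 + B) (a(B) = (B + (-3 + 2*B))/(B + (1 + 7)) = (-3 + 3*B)/(B + 8) = (-3 + 3*B)/(8 + B))
(a(P) + 14)*(-77) = (3*(-1 - 6)/(8 - 6) + 14)*(-77) = (3*(-7)/2 + 14)*(-77) = (3*(1/2)*(-7) + 14)*(-77) = (-21/2 + 14)*(-77) = (7/2)*(-77) = -539/2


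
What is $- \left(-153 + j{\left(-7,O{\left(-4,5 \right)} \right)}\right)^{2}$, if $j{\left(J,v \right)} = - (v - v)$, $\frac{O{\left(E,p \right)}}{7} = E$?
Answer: $-23409$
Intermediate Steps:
$O{\left(E,p \right)} = 7 E$
$j{\left(J,v \right)} = 0$ ($j{\left(J,v \right)} = \left(-1\right) 0 = 0$)
$- \left(-153 + j{\left(-7,O{\left(-4,5 \right)} \right)}\right)^{2} = - \left(-153 + 0\right)^{2} = - \left(-153\right)^{2} = \left(-1\right) 23409 = -23409$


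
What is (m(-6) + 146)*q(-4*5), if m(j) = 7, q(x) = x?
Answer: -3060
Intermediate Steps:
(m(-6) + 146)*q(-4*5) = (7 + 146)*(-4*5) = 153*(-20) = -3060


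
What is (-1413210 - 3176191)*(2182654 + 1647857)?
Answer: -17579751013911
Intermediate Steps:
(-1413210 - 3176191)*(2182654 + 1647857) = -4589401*3830511 = -17579751013911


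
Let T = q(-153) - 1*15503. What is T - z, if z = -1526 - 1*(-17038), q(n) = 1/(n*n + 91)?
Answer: -728852499/23500 ≈ -31015.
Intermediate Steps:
q(n) = 1/(91 + n²) (q(n) = 1/(n² + 91) = 1/(91 + n²))
z = 15512 (z = -1526 + 17038 = 15512)
T = -364320499/23500 (T = 1/(91 + (-153)²) - 1*15503 = 1/(91 + 23409) - 15503 = 1/23500 - 15503 = -364320499/23500 ≈ -15503.)
T - z = -364320499/23500 - 1*15512 = -364320499/23500 - 15512 = -728852499/23500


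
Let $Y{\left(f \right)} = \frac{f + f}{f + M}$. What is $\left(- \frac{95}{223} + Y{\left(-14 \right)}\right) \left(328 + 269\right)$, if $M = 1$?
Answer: $\frac{2990373}{2899} \approx 1031.5$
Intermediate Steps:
$Y{\left(f \right)} = \frac{2 f}{1 + f}$ ($Y{\left(f \right)} = \frac{f + f}{f + 1} = \frac{2 f}{1 + f}$)
$\left(- \frac{95}{223} + Y{\left(-14 \right)}\right) \left(328 + 269\right) = \left(- \frac{95}{223} + 2 \left(-14\right) \frac{1}{1 - 14}\right) \left(328 + 269\right) = \left(\left(-95\right) \frac{1}{223} + 2 \left(-14\right) \frac{1}{-13}\right) 597 = \left(- \frac{95}{223} + 2 \left(-14\right) \left(- \frac{1}{13}\right)\right) 597 = \left(- \frac{95}{223} + \frac{28}{13}\right) 597 = \frac{5009}{2899} \cdot 597 = \frac{2990373}{2899}$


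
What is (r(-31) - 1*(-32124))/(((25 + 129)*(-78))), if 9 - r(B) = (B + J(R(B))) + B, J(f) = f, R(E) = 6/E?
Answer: -998051/372372 ≈ -2.6803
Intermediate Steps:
r(B) = 9 - 6/B - 2*B (r(B) = 9 - ((B + 6/B) + B) = 9 - (2*B + 6/B) = 9 + (-6/B - 2*B) = 9 - 6/B - 2*B)
(r(-31) - 1*(-32124))/(((25 + 129)*(-78))) = ((9 - 6/(-31) - 2*(-31)) - 1*(-32124))/(((25 + 129)*(-78))) = ((9 - 6*(-1/31) + 62) + 32124)/((154*(-78))) = ((9 + 6/31 + 62) + 32124)/(-12012) = (2207/31 + 32124)*(-1/12012) = (998051/31)*(-1/12012) = -998051/372372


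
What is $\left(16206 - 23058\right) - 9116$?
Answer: $-15968$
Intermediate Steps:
$\left(16206 - 23058\right) - 9116 = -6852 - 9116 = -15968$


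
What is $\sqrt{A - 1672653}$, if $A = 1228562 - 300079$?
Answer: $i \sqrt{744170} \approx 862.65 i$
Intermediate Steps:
$A = 928483$
$\sqrt{A - 1672653} = \sqrt{928483 - 1672653} = \sqrt{-744170} = i \sqrt{744170}$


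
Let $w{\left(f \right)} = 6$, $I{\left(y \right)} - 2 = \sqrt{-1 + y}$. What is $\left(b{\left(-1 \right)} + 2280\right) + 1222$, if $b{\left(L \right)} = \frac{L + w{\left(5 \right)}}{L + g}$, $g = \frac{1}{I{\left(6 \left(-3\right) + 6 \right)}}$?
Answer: $\frac{- 3492 i + 3497 \sqrt{13}}{\sqrt{13} - i} \approx 3496.6 + 1.2877 i$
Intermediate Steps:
$I{\left(y \right)} = 2 + \sqrt{-1 + y}$
$g = \frac{1}{2 + i \sqrt{13}}$ ($g = \frac{1}{2 + \sqrt{-1 + \left(6 \left(-3\right) + 6\right)}} = \frac{1}{2 + \sqrt{-1 + \left(-18 + 6\right)}} = \frac{1}{2 + \sqrt{-1 - 12}} = \frac{1}{2 + \sqrt{-13}} = \frac{1}{2 + i \sqrt{13}} \approx 0.11765 - 0.21209 i$)
$b{\left(L \right)} = \frac{6 + L}{\frac{2}{17} + L - \frac{i \sqrt{13}}{17}}$ ($b{\left(L \right)} = \frac{L + 6}{L + \left(\frac{2}{17} - \frac{i \sqrt{13}}{17}\right)} = \frac{6 + L}{\frac{2}{17} + L - \frac{i \sqrt{13}}{17}}$)
$\left(b{\left(-1 \right)} + 2280\right) + 1222 = \left(\frac{\left(2 + i \sqrt{13}\right) \left(6 - 1\right)}{1 - \left(2 + i \sqrt{13}\right)} + 2280\right) + 1222 = \left(\frac{1}{1 - \left(2 + i \sqrt{13}\right)} \left(2 + i \sqrt{13}\right) 5 + 2280\right) + 1222 = \left(\frac{1}{-1 - i \sqrt{13}} \left(2 + i \sqrt{13}\right) 5 + 2280\right) + 1222 = \left(\frac{5 \left(2 + i \sqrt{13}\right)}{-1 - i \sqrt{13}} + 2280\right) + 1222 = \left(2280 + \frac{5 \left(2 + i \sqrt{13}\right)}{-1 - i \sqrt{13}}\right) + 1222 = 3502 + \frac{5 \left(2 + i \sqrt{13}\right)}{-1 - i \sqrt{13}}$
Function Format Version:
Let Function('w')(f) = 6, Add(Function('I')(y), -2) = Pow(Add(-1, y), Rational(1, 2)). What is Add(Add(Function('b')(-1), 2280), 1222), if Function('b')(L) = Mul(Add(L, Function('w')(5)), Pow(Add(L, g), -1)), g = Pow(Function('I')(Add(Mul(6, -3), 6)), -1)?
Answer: Mul(Pow(Add(Pow(13, Rational(1, 2)), Mul(-1, I)), -1), Add(Mul(-3492, I), Mul(3497, Pow(13, Rational(1, 2))))) ≈ Add(3496.6, Mul(1.2877, I))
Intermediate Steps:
Function('I')(y) = Add(2, Pow(Add(-1, y), Rational(1, 2)))
g = Pow(Add(2, Mul(I, Pow(13, Rational(1, 2)))), -1) (g = Pow(Add(2, Pow(Add(-1, Add(Mul(6, -3), 6)), Rational(1, 2))), -1) = Pow(Add(2, Pow(Add(-1, Add(-18, 6)), Rational(1, 2))), -1) = Pow(Add(2, Pow(Add(-1, -12), Rational(1, 2))), -1) = Pow(Add(2, Pow(-13, Rational(1, 2))), -1) = Pow(Add(2, Mul(I, Pow(13, Rational(1, 2)))), -1) ≈ Add(0.11765, Mul(-0.21209, I)))
Function('b')(L) = Mul(Pow(Add(Rational(2, 17), L, Mul(Rational(-1, 17), I, Pow(13, Rational(1, 2)))), -1), Add(6, L)) (Function('b')(L) = Mul(Add(L, 6), Pow(Add(L, Add(Rational(2, 17), Mul(Rational(-1, 17), I, Pow(13, Rational(1, 2))))), -1)) = Mul(Add(6, L), Pow(Add(Rational(2, 17), L, Mul(Rational(-1, 17), I, Pow(13, Rational(1, 2)))), -1)) = Mul(Pow(Add(Rational(2, 17), L, Mul(Rational(-1, 17), I, Pow(13, Rational(1, 2)))), -1), Add(6, L)))
Add(Add(Function('b')(-1), 2280), 1222) = Add(Add(Mul(Pow(Add(1, Mul(-1, Add(2, Mul(I, Pow(13, Rational(1, 2)))))), -1), Add(2, Mul(I, Pow(13, Rational(1, 2)))), Add(6, -1)), 2280), 1222) = Add(Add(Mul(Pow(Add(1, Add(-2, Mul(-1, I, Pow(13, Rational(1, 2))))), -1), Add(2, Mul(I, Pow(13, Rational(1, 2)))), 5), 2280), 1222) = Add(Add(Mul(Pow(Add(-1, Mul(-1, I, Pow(13, Rational(1, 2)))), -1), Add(2, Mul(I, Pow(13, Rational(1, 2)))), 5), 2280), 1222) = Add(Add(Mul(5, Pow(Add(-1, Mul(-1, I, Pow(13, Rational(1, 2)))), -1), Add(2, Mul(I, Pow(13, Rational(1, 2))))), 2280), 1222) = Add(Add(2280, Mul(5, Pow(Add(-1, Mul(-1, I, Pow(13, Rational(1, 2)))), -1), Add(2, Mul(I, Pow(13, Rational(1, 2)))))), 1222) = Add(3502, Mul(5, Pow(Add(-1, Mul(-1, I, Pow(13, Rational(1, 2)))), -1), Add(2, Mul(I, Pow(13, Rational(1, 2))))))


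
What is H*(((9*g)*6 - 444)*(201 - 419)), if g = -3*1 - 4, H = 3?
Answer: 537588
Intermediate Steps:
g = -7 (g = -3 - 4 = -7)
H*(((9*g)*6 - 444)*(201 - 419)) = 3*(((9*(-7))*6 - 444)*(201 - 419)) = 3*((-63*6 - 444)*(-218)) = 3*((-378 - 444)*(-218)) = 3*(-822*(-218)) = 3*179196 = 537588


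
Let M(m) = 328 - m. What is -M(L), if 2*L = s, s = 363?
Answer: -293/2 ≈ -146.50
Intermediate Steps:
L = 363/2 (L = (½)*363 = 363/2 ≈ 181.50)
-M(L) = -(328 - 1*363/2) = -(328 - 363/2) = -1*293/2 = -293/2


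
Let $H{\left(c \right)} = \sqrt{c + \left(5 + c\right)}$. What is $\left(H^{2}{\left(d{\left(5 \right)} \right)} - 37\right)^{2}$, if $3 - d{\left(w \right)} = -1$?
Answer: $576$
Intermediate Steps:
$d{\left(w \right)} = 4$ ($d{\left(w \right)} = 3 - -1 = 3 + 1 = 4$)
$H{\left(c \right)} = \sqrt{5 + 2 c}$
$\left(H^{2}{\left(d{\left(5 \right)} \right)} - 37\right)^{2} = \left(\left(\sqrt{5 + 2 \cdot 4}\right)^{2} - 37\right)^{2} = \left(\left(\sqrt{5 + 8}\right)^{2} - 37\right)^{2} = \left(\left(\sqrt{13}\right)^{2} - 37\right)^{2} = \left(13 - 37\right)^{2} = \left(-24\right)^{2} = 576$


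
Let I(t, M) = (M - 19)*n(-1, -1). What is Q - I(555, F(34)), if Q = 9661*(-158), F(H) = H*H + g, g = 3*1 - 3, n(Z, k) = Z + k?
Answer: -1524164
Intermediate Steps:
g = 0 (g = 3 - 3 = 0)
F(H) = H² (F(H) = H*H + 0 = H² + 0 = H²)
I(t, M) = 38 - 2*M (I(t, M) = (M - 19)*(-1 - 1) = (-19 + M)*(-2) = 38 - 2*M)
Q = -1526438
Q - I(555, F(34)) = -1526438 - (38 - 2*34²) = -1526438 - (38 - 2*1156) = -1526438 - (38 - 2312) = -1526438 - 1*(-2274) = -1526438 + 2274 = -1524164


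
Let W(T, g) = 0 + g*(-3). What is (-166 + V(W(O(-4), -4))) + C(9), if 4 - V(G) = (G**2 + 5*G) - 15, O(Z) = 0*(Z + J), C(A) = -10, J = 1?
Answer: -361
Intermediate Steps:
O(Z) = 0 (O(Z) = 0*(Z + 1) = 0*(1 + Z) = 0)
W(T, g) = -3*g (W(T, g) = 0 - 3*g = -3*g)
V(G) = 19 - G**2 - 5*G (V(G) = 4 - ((G**2 + 5*G) - 15) = 4 - (-15 + G**2 + 5*G) = 4 + (15 - G**2 - 5*G) = 19 - G**2 - 5*G)
(-166 + V(W(O(-4), -4))) + C(9) = (-166 + (19 - (-3*(-4))**2 - (-15)*(-4))) - 10 = (-166 + (19 - 1*12**2 - 5*12)) - 10 = (-166 + (19 - 1*144 - 60)) - 10 = (-166 + (19 - 144 - 60)) - 10 = (-166 - 185) - 10 = -351 - 10 = -361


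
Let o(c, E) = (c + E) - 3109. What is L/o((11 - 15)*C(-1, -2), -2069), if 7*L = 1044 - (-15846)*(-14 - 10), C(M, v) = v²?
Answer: 3870/371 ≈ 10.431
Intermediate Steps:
o(c, E) = -3109 + E + c (o(c, E) = (E + c) - 3109 = -3109 + E + c)
L = -54180 (L = (1044 - (-15846)*(-14 - 10))/7 = (1044 - (-15846)*(-24))/7 = (1044 - 834*456)/7 = (1044 - 380304)/7 = (⅐)*(-379260) = -54180)
L/o((11 - 15)*C(-1, -2), -2069) = -54180/(-3109 - 2069 + (11 - 15)*(-2)²) = -54180/(-3109 - 2069 - 4*4) = -54180/(-3109 - 2069 - 16) = -54180/(-5194) = -54180*(-1/5194) = 3870/371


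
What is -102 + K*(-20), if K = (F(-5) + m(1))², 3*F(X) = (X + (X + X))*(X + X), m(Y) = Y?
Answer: -52122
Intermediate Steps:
F(X) = 2*X² (F(X) = ((X + (X + X))*(X + X))/3 = ((X + 2*X)*(2*X))/3 = ((3*X)*(2*X))/3 = (6*X²)/3 = 2*X²)
K = 2601 (K = (2*(-5)² + 1)² = (2*25 + 1)² = (50 + 1)² = 51² = 2601)
-102 + K*(-20) = -102 + 2601*(-20) = -102 - 52020 = -52122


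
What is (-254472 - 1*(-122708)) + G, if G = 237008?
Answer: 105244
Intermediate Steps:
(-254472 - 1*(-122708)) + G = (-254472 - 1*(-122708)) + 237008 = (-254472 + 122708) + 237008 = -131764 + 237008 = 105244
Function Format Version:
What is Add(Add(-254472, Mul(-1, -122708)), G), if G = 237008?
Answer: 105244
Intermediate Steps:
Add(Add(-254472, Mul(-1, -122708)), G) = Add(Add(-254472, Mul(-1, -122708)), 237008) = Add(Add(-254472, 122708), 237008) = Add(-131764, 237008) = 105244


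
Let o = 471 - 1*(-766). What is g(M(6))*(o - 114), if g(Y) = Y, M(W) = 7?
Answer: 7861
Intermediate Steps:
o = 1237 (o = 471 + 766 = 1237)
g(M(6))*(o - 114) = 7*(1237 - 114) = 7*1123 = 7861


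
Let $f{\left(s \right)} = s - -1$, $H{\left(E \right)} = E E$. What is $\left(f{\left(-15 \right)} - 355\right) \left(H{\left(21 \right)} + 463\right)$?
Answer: $-333576$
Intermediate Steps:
$H{\left(E \right)} = E^{2}$
$f{\left(s \right)} = 1 + s$ ($f{\left(s \right)} = s + 1 = 1 + s$)
$\left(f{\left(-15 \right)} - 355\right) \left(H{\left(21 \right)} + 463\right) = \left(\left(1 - 15\right) - 355\right) \left(21^{2} + 463\right) = \left(-14 - 355\right) \left(441 + 463\right) = \left(-369\right) 904 = -333576$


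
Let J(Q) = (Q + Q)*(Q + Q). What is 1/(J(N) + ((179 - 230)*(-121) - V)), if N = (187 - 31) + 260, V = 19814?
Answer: 1/678581 ≈ 1.4737e-6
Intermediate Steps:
N = 416 (N = 156 + 260 = 416)
J(Q) = 4*Q² (J(Q) = (2*Q)*(2*Q) = 4*Q²)
1/(J(N) + ((179 - 230)*(-121) - V)) = 1/(4*416² + ((179 - 230)*(-121) - 1*19814)) = 1/(4*173056 + (-51*(-121) - 19814)) = 1/(692224 + (6171 - 19814)) = 1/(692224 - 13643) = 1/678581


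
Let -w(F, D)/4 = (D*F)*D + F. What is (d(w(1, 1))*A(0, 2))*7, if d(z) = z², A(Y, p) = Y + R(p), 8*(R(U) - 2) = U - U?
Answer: 896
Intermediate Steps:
R(U) = 2 (R(U) = 2 + (U - U)/8 = 2 + (⅛)*0 = 2 + 0 = 2)
w(F, D) = -4*F - 4*F*D² (w(F, D) = -4*((D*F)*D + F) = -4*(F*D² + F) = -4*(F + F*D²) = -4*F - 4*F*D²)
A(Y, p) = 2 + Y (A(Y, p) = Y + 2 = 2 + Y)
(d(w(1, 1))*A(0, 2))*7 = ((-4*1*(1 + 1²))²*(2 + 0))*7 = ((-4*1*(1 + 1))²*2)*7 = ((-4*1*2)²*2)*7 = ((-8)²*2)*7 = (64*2)*7 = 128*7 = 896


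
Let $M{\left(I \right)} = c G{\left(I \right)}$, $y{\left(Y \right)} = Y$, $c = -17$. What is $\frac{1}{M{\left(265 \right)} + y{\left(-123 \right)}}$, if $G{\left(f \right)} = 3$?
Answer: $- \frac{1}{174} \approx -0.0057471$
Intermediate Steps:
$M{\left(I \right)} = -51$ ($M{\left(I \right)} = \left(-17\right) 3 = -51$)
$\frac{1}{M{\left(265 \right)} + y{\left(-123 \right)}} = \frac{1}{-51 - 123} = \frac{1}{-174} = - \frac{1}{174}$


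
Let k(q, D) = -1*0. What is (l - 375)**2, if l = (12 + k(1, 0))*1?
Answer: 131769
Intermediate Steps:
k(q, D) = 0
l = 12 (l = (12 + 0)*1 = 12*1 = 12)
(l - 375)**2 = (12 - 375)**2 = (-363)**2 = 131769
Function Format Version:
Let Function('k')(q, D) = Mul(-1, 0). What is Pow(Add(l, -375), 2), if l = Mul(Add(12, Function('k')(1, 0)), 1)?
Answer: 131769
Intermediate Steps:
Function('k')(q, D) = 0
l = 12 (l = Mul(Add(12, 0), 1) = Mul(12, 1) = 12)
Pow(Add(l, -375), 2) = Pow(Add(12, -375), 2) = Pow(-363, 2) = 131769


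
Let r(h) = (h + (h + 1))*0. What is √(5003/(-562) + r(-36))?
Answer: I*√2811686/562 ≈ 2.9836*I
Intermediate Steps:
r(h) = 0 (r(h) = (h + (1 + h))*0 = (1 + 2*h)*0 = 0)
√(5003/(-562) + r(-36)) = √(5003/(-562) + 0) = √(5003*(-1/562) + 0) = √(-5003/562 + 0) = √(-5003/562) = I*√2811686/562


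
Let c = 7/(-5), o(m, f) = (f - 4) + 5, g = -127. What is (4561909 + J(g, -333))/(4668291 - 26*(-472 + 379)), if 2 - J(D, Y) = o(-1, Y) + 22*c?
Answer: 22811369/23353545 ≈ 0.97678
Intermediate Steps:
o(m, f) = 1 + f (o(m, f) = (-4 + f) + 5 = 1 + f)
c = -7/5 (c = 7*(-⅕) = -7/5 ≈ -1.4000)
J(D, Y) = 159/5 - Y (J(D, Y) = 2 - ((1 + Y) + 22*(-7/5)) = 2 - ((1 + Y) - 154/5) = 2 - (-149/5 + Y) = 2 + (149/5 - Y) = 159/5 - Y)
(4561909 + J(g, -333))/(4668291 - 26*(-472 + 379)) = (4561909 + (159/5 - 1*(-333)))/(4668291 - 26*(-472 + 379)) = (4561909 + (159/5 + 333))/(4668291 - 26*(-93)) = (4561909 + 1824/5)/(4668291 + 2418) = (22811369/5)/4670709 = (22811369/5)*(1/4670709) = 22811369/23353545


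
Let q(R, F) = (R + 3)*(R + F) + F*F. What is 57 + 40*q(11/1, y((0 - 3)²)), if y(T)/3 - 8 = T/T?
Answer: 50497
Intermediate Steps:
y(T) = 27 (y(T) = 24 + 3*(T/T) = 24 + 3*1 = 24 + 3 = 27)
q(R, F) = F² + (3 + R)*(F + R) (q(R, F) = (3 + R)*(F + R) + F² = F² + (3 + R)*(F + R))
57 + 40*q(11/1, y((0 - 3)²)) = 57 + 40*(27² + (11/1)² + 3*27 + 3*(11/1) + 27*(11/1)) = 57 + 40*(729 + (11*1)² + 81 + 3*(11*1) + 27*(11*1)) = 57 + 40*(729 + 11² + 81 + 3*11 + 27*11) = 57 + 40*(729 + 121 + 81 + 33 + 297) = 57 + 40*1261 = 57 + 50440 = 50497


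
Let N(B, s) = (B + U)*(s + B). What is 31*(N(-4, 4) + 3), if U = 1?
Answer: 93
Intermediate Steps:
N(B, s) = (1 + B)*(B + s) (N(B, s) = (B + 1)*(s + B) = (1 + B)*(B + s))
31*(N(-4, 4) + 3) = 31*((-4 + 4 + (-4)² - 4*4) + 3) = 31*((-4 + 4 + 16 - 16) + 3) = 31*(0 + 3) = 31*3 = 93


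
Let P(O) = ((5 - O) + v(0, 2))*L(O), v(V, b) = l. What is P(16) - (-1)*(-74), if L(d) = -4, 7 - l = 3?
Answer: -46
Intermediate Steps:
l = 4 (l = 7 - 1*3 = 7 - 3 = 4)
v(V, b) = 4
P(O) = -36 + 4*O (P(O) = ((5 - O) + 4)*(-4) = (9 - O)*(-4) = -36 + 4*O)
P(16) - (-1)*(-74) = (-36 + 4*16) - (-1)*(-74) = (-36 + 64) - 1*74 = 28 - 74 = -46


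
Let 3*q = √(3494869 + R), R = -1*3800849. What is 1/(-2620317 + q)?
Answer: -23582853/61794550930381 - 6*I*√76495/61794550930381 ≈ -3.8163e-7 - 2.6855e-11*I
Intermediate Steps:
R = -3800849
q = 2*I*√76495/3 (q = √(3494869 - 3800849)/3 = √(-305980)/3 = (2*I*√76495)/3 = 2*I*√76495/3 ≈ 184.38*I)
1/(-2620317 + q) = 1/(-2620317 + 2*I*√76495/3)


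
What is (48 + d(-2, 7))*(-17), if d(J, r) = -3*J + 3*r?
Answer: -1275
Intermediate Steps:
(48 + d(-2, 7))*(-17) = (48 + (-3*(-2) + 3*7))*(-17) = (48 + (6 + 21))*(-17) = (48 + 27)*(-17) = 75*(-17) = -1275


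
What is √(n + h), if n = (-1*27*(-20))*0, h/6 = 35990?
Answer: 2*√53985 ≈ 464.69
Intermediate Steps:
h = 215940 (h = 6*35990 = 215940)
n = 0 (n = -27*(-20)*0 = 540*0 = 0)
√(n + h) = √(0 + 215940) = √215940 = 2*√53985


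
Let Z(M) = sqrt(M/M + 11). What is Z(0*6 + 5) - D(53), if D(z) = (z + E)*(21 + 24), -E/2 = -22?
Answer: -4365 + 2*sqrt(3) ≈ -4361.5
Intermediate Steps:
Z(M) = 2*sqrt(3) (Z(M) = sqrt(1 + 11) = sqrt(12) = 2*sqrt(3))
E = 44 (E = -2*(-22) = 44)
D(z) = 1980 + 45*z (D(z) = (z + 44)*(21 + 24) = (44 + z)*45 = 1980 + 45*z)
Z(0*6 + 5) - D(53) = 2*sqrt(3) - (1980 + 45*53) = 2*sqrt(3) - (1980 + 2385) = 2*sqrt(3) - 1*4365 = 2*sqrt(3) - 4365 = -4365 + 2*sqrt(3)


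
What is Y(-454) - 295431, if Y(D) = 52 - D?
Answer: -294925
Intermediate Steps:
Y(-454) - 295431 = (52 - 1*(-454)) - 295431 = (52 + 454) - 295431 = 506 - 295431 = -294925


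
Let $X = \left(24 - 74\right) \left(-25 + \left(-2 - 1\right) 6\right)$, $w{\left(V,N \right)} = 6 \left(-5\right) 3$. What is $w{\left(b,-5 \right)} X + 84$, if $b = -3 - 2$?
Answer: $-193416$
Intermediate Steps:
$b = -5$
$w{\left(V,N \right)} = -90$ ($w{\left(V,N \right)} = \left(-30\right) 3 = -90$)
$X = 2150$ ($X = - 50 \left(-25 - 18\right) = \left(-50\right) \left(-43\right) = 2150$)
$w{\left(b,-5 \right)} X + 84 = \left(-90\right) 2150 + 84 = -193500 + 84 = -193416$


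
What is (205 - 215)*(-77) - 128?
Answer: 642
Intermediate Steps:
(205 - 215)*(-77) - 128 = -10*(-77) - 128 = 770 - 128 = 642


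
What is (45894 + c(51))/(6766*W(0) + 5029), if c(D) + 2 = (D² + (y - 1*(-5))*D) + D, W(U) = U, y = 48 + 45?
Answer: 53542/5029 ≈ 10.647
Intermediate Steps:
y = 93
c(D) = -2 + D² + 99*D (c(D) = -2 + ((D² + (93 - 1*(-5))*D) + D) = -2 + ((D² + (93 + 5)*D) + D) = -2 + ((D² + 98*D) + D) = -2 + (D² + 99*D) = -2 + D² + 99*D)
(45894 + c(51))/(6766*W(0) + 5029) = (45894 + (-2 + 51² + 99*51))/(6766*0 + 5029) = (45894 + (-2 + 2601 + 5049))/(0 + 5029) = (45894 + 7648)/5029 = 53542*(1/5029) = 53542/5029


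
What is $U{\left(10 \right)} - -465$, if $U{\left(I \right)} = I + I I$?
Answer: $575$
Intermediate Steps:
$U{\left(I \right)} = I + I^{2}$
$U{\left(10 \right)} - -465 = 10 \left(1 + 10\right) - -465 = 10 \cdot 11 + 465 = 110 + 465 = 575$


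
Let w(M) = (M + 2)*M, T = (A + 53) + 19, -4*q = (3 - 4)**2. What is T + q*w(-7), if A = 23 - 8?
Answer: 313/4 ≈ 78.250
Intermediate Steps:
q = -1/4 (q = -(3 - 4)**2/4 = -1/4*(-1)**2 = -1/4*1 = -1/4 ≈ -0.25000)
A = 15
T = 87 (T = (15 + 53) + 19 = 68 + 19 = 87)
w(M) = M*(2 + M) (w(M) = (2 + M)*M = M*(2 + M))
T + q*w(-7) = 87 - (-7)*(2 - 7)/4 = 87 - (-7)*(-5)/4 = 87 - 1/4*35 = 87 - 35/4 = 313/4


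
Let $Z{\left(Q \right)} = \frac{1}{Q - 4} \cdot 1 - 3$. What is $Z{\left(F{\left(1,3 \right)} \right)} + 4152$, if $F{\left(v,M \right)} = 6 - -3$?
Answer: $\frac{20746}{5} \approx 4149.2$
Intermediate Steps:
$F{\left(v,M \right)} = 9$ ($F{\left(v,M \right)} = 6 + 3 = 9$)
$Z{\left(Q \right)} = -3 + \frac{1}{-4 + Q}$ ($Z{\left(Q \right)} = \frac{1}{-4 + Q} 1 - 3 = \frac{1}{-4 + Q} - 3 = -3 + \frac{1}{-4 + Q}$)
$Z{\left(F{\left(1,3 \right)} \right)} + 4152 = \frac{13 - 27}{-4 + 9} + 4152 = \frac{13 - 27}{5} + 4152 = \frac{1}{5} \left(-14\right) + 4152 = - \frac{14}{5} + 4152 = \frac{20746}{5}$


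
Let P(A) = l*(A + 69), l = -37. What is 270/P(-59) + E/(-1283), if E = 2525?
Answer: -128066/47471 ≈ -2.6978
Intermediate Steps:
P(A) = -2553 - 37*A (P(A) = -37*(A + 69) = -37*(69 + A) = -2553 - 37*A)
270/P(-59) + E/(-1283) = 270/(-2553 - 37*(-59)) + 2525/(-1283) = 270/(-2553 + 2183) + 2525*(-1/1283) = 270/(-370) - 2525/1283 = 270*(-1/370) - 2525/1283 = -27/37 - 2525/1283 = -128066/47471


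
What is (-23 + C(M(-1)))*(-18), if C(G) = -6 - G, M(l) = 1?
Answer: 540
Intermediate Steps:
(-23 + C(M(-1)))*(-18) = (-23 + (-6 - 1*1))*(-18) = (-23 + (-6 - 1))*(-18) = (-23 - 7)*(-18) = -30*(-18) = 540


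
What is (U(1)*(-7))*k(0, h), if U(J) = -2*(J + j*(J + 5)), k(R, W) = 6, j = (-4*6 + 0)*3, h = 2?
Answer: -36204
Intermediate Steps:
j = -72 (j = (-24 + 0)*3 = -24*3 = -72)
U(J) = 720 + 142*J (U(J) = -2*(J - 72*(J + 5)) = -2*(J - 72*(5 + J)) = -2*(J + (-360 - 72*J)) = -2*(-360 - 71*J) = 720 + 142*J)
(U(1)*(-7))*k(0, h) = ((720 + 142*1)*(-7))*6 = ((720 + 142)*(-7))*6 = (862*(-7))*6 = -6034*6 = -36204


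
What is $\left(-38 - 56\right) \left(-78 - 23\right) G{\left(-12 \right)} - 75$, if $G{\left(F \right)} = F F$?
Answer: $1367061$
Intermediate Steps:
$G{\left(F \right)} = F^{2}$
$\left(-38 - 56\right) \left(-78 - 23\right) G{\left(-12 \right)} - 75 = \left(-38 - 56\right) \left(-78 - 23\right) \left(-12\right)^{2} - 75 = \left(-94\right) \left(-101\right) 144 - 75 = 9494 \cdot 144 - 75 = 1367136 - 75 = 1367061$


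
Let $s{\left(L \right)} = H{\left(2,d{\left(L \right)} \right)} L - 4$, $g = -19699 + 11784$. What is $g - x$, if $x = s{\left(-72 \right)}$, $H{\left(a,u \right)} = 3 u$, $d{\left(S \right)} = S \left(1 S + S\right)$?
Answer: $2231577$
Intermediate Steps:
$d{\left(S \right)} = 2 S^{2}$ ($d{\left(S \right)} = S \left(S + S\right) = S 2 S = 2 S^{2}$)
$g = -7915$
$s{\left(L \right)} = -4 + 6 L^{3}$ ($s{\left(L \right)} = 3 \cdot 2 L^{2} L - 4 = 6 L^{2} L - 4 = 6 L^{3} - 4 = -4 + 6 L^{3}$)
$x = -2239492$ ($x = -4 + 6 \left(-72\right)^{3} = -4 + 6 \left(-373248\right) = -4 - 2239488 = -2239492$)
$g - x = -7915 - -2239492 = -7915 + 2239492 = 2231577$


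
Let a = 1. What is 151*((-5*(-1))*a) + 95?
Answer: 850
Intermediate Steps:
151*((-5*(-1))*a) + 95 = 151*(-5*(-1)*1) + 95 = 151*(5*1) + 95 = 151*5 + 95 = 755 + 95 = 850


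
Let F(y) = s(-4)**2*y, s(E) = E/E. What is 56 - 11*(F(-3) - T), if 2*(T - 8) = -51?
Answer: -207/2 ≈ -103.50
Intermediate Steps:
T = -35/2 (T = 8 + (1/2)*(-51) = 8 - 51/2 = -35/2 ≈ -17.500)
s(E) = 1
F(y) = y (F(y) = 1**2*y = 1*y = y)
56 - 11*(F(-3) - T) = 56 - 11*(-3 - 1*(-35/2)) = 56 - 11*(-3 + 35/2) = 56 - 11*29/2 = 56 - 319/2 = -207/2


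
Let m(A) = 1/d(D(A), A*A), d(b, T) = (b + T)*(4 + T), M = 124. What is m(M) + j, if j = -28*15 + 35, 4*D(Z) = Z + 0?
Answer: -91229469099/236959660 ≈ -385.00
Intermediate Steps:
D(Z) = Z/4 (D(Z) = (Z + 0)/4 = Z/4)
j = -385 (j = -420 + 35 = -385)
d(b, T) = (4 + T)*(T + b) (d(b, T) = (T + b)*(4 + T) = (4 + T)*(T + b))
m(A) = 1/(A + A⁴ + 4*A² + A³/4) (m(A) = 1/((A*A)² + 4*(A*A) + 4*(A/4) + (A*A)*(A/4)) = 1/((A²)² + 4*A² + A + A²*(A/4)) = 1/(A⁴ + 4*A² + A + A³/4) = 1/(A + A⁴ + 4*A² + A³/4))
m(M) + j = 4/(124*(4 + 124² + 4*124³ + 16*124)) - 385 = 4*(1/124)/(4 + 15376 + 4*1906624 + 1984) - 385 = 4*(1/124)/(4 + 15376 + 7626496 + 1984) - 385 = 4*(1/124)/7643860 - 385 = 4*(1/124)*(1/7643860) - 385 = 1/236959660 - 385 = -91229469099/236959660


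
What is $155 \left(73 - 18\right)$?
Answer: $8525$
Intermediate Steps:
$155 \left(73 - 18\right) = 155 \cdot 55 = 8525$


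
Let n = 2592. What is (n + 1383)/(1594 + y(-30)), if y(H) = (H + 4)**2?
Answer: 795/454 ≈ 1.7511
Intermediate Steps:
y(H) = (4 + H)**2
(n + 1383)/(1594 + y(-30)) = (2592 + 1383)/(1594 + (4 - 30)**2) = 3975/(1594 + (-26)**2) = 3975/(1594 + 676) = 3975/2270 = 3975*(1/2270) = 795/454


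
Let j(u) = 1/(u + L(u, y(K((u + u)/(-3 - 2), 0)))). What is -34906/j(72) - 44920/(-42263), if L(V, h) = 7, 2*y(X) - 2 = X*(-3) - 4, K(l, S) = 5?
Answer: -116543305042/42263 ≈ -2.7576e+6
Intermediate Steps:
y(X) = -1 - 3*X/2 (y(X) = 1 + (X*(-3) - 4)/2 = 1 + (-3*X - 4)/2 = 1 + (-4 - 3*X)/2 = 1 + (-2 - 3*X/2) = -1 - 3*X/2)
j(u) = 1/(7 + u) (j(u) = 1/(u + 7) = 1/(7 + u))
-34906/j(72) - 44920/(-42263) = -34906/(1/(7 + 72)) - 44920/(-42263) = -34906/(1/79) - 44920*(-1/42263) = -34906/1/79 + 44920/42263 = -34906*79 + 44920/42263 = -2757574 + 44920/42263 = -116543305042/42263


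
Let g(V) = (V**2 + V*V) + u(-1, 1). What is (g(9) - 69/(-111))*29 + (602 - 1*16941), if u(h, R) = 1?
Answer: -428977/37 ≈ -11594.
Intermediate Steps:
g(V) = 1 + 2*V**2 (g(V) = (V**2 + V*V) + 1 = (V**2 + V**2) + 1 = 2*V**2 + 1 = 1 + 2*V**2)
(g(9) - 69/(-111))*29 + (602 - 1*16941) = ((1 + 2*9**2) - 69/(-111))*29 + (602 - 1*16941) = ((1 + 2*81) - 69*(-1/111))*29 + (602 - 16941) = ((1 + 162) + 23/37)*29 - 16339 = (163 + 23/37)*29 - 16339 = (6054/37)*29 - 16339 = 175566/37 - 16339 = -428977/37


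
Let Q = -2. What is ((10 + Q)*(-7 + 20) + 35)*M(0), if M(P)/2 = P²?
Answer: 0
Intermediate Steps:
M(P) = 2*P²
((10 + Q)*(-7 + 20) + 35)*M(0) = ((10 - 2)*(-7 + 20) + 35)*(2*0²) = (8*13 + 35)*(2*0) = (104 + 35)*0 = 139*0 = 0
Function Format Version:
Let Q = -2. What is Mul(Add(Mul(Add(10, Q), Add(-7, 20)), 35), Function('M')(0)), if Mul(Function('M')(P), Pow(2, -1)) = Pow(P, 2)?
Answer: 0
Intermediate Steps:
Function('M')(P) = Mul(2, Pow(P, 2))
Mul(Add(Mul(Add(10, Q), Add(-7, 20)), 35), Function('M')(0)) = Mul(Add(Mul(Add(10, -2), Add(-7, 20)), 35), Mul(2, Pow(0, 2))) = Mul(Add(Mul(8, 13), 35), Mul(2, 0)) = Mul(Add(104, 35), 0) = Mul(139, 0) = 0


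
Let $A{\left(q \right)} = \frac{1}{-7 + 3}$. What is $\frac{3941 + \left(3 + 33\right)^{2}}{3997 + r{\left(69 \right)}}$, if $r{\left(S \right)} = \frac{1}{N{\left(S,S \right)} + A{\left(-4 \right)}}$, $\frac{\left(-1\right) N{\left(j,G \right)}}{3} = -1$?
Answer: $\frac{57607}{43971} \approx 1.3101$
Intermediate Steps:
$A{\left(q \right)} = - \frac{1}{4}$ ($A{\left(q \right)} = \frac{1}{-4} = - \frac{1}{4}$)
$N{\left(j,G \right)} = 3$ ($N{\left(j,G \right)} = \left(-3\right) \left(-1\right) = 3$)
$r{\left(S \right)} = \frac{4}{11}$ ($r{\left(S \right)} = \frac{1}{3 - \frac{1}{4}} = \frac{1}{\frac{11}{4}} = \frac{4}{11}$)
$\frac{3941 + \left(3 + 33\right)^{2}}{3997 + r{\left(69 \right)}} = \frac{3941 + \left(3 + 33\right)^{2}}{3997 + \frac{4}{11}} = \frac{3941 + 36^{2}}{\frac{43971}{11}} = \left(3941 + 1296\right) \frac{11}{43971} = 5237 \cdot \frac{11}{43971} = \frac{57607}{43971}$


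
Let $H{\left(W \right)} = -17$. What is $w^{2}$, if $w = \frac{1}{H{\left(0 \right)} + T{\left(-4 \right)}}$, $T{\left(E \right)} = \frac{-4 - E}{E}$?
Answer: $\frac{1}{289} \approx 0.0034602$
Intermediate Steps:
$T{\left(E \right)} = \frac{-4 - E}{E}$
$w = - \frac{1}{17}$ ($w = \frac{1}{-17 + \frac{-4 - -4}{-4}} = \frac{1}{-17 - \frac{-4 + 4}{4}} = \frac{1}{-17 - 0} = \frac{1}{-17 + 0} = \frac{1}{-17} = - \frac{1}{17} \approx -0.058824$)
$w^{2} = \left(- \frac{1}{17}\right)^{2} = \frac{1}{289}$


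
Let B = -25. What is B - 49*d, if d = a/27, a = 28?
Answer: -2047/27 ≈ -75.815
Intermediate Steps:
d = 28/27 ≈ 1.0370
B - 49*d = -25 - 49*28/27 = -25 - 1372/27 = -2047/27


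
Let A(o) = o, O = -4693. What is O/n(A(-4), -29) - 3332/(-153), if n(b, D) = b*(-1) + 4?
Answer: -40669/72 ≈ -564.85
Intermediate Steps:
n(b, D) = 4 - b (n(b, D) = -b + 4 = 4 - b)
O/n(A(-4), -29) - 3332/(-153) = -4693/(4 - 1*(-4)) - 3332/(-153) = -4693/(4 + 4) - 3332*(-1/153) = -4693/8 + 196/9 = -40669/72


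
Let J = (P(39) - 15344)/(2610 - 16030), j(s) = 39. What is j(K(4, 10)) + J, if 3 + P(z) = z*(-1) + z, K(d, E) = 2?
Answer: 538727/13420 ≈ 40.144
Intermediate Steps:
P(z) = -3 (P(z) = -3 + (z*(-1) + z) = -3 + (-z + z) = -3 + 0 = -3)
J = 15347/13420 (J = (-3 - 15344)/(2610 - 16030) = -15347/(-13420) = -15347*(-1/13420) = 15347/13420 ≈ 1.1436)
j(K(4, 10)) + J = 39 + 15347/13420 = 538727/13420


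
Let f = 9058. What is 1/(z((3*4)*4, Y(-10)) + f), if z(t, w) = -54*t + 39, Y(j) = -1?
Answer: 1/6505 ≈ 0.00015373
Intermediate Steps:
z(t, w) = 39 - 54*t
1/(z((3*4)*4, Y(-10)) + f) = 1/((39 - 54*3*4*4) + 9058) = 1/((39 - 648*4) + 9058) = 1/((39 - 54*48) + 9058) = 1/((39 - 2592) + 9058) = 1/(-2553 + 9058) = 1/6505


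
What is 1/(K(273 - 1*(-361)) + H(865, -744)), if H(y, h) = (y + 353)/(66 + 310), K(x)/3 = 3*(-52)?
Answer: -188/87375 ≈ -0.0021516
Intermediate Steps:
K(x) = -468 (K(x) = 3*(3*(-52)) = 3*(-156) = -468)
H(y, h) = 353/376 + y/376 (H(y, h) = (353 + y)/376 = (353 + y)*(1/376) = 353/376 + y/376)
1/(K(273 - 1*(-361)) + H(865, -744)) = 1/(-468 + (353/376 + (1/376)*865)) = 1/(-468 + (353/376 + 865/376)) = 1/(-468 + 609/188) = 1/(-87375/188) = -188/87375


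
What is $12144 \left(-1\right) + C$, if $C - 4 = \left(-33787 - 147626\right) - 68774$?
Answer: $-262327$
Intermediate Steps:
$C = -250183$ ($C = 4 - 250187 = -250183$)
$12144 \left(-1\right) + C = 12144 \left(-1\right) - 250183 = -12144 - 250183 = -262327$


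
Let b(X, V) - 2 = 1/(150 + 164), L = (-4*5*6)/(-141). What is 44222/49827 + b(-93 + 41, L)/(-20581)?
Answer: 285750415165/322003698918 ≈ 0.88741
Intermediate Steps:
L = 40/47 (L = -20*6*(-1/141) = -120*(-1/141) = 40/47 ≈ 0.85106)
b(X, V) = 629/314 (b(X, V) = 2 + 1/(150 + 164) = 2 + 1/314 = 629/314)
44222/49827 + b(-93 + 41, L)/(-20581) = 44222/49827 + (629/314)/(-20581) = 44222*(1/49827) + (629/314)*(-1/20581) = 44222/49827 - 629/6462434 = 285750415165/322003698918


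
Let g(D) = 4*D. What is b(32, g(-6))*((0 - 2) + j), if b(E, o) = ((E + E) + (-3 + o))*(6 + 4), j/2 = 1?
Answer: 0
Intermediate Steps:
j = 2 (j = 2*1 = 2)
b(E, o) = -30 + 10*o + 20*E (b(E, o) = (2*E + (-3 + o))*10 = (-3 + o + 2*E)*10 = -30 + 10*o + 20*E)
b(32, g(-6))*((0 - 2) + j) = (-30 + 10*(4*(-6)) + 20*32)*((0 - 2) + 2) = (-30 + 10*(-24) + 640)*(-2 + 2) = (-30 - 240 + 640)*0 = 370*0 = 0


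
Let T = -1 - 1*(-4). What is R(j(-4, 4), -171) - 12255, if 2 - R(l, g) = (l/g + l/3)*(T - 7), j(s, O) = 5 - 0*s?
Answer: -2094143/171 ≈ -12246.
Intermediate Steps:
T = 3 (T = -1 + 4 = 3)
j(s, O) = 5 (j(s, O) = 5 - 1*0 = 5 + 0 = 5)
R(l, g) = 2 + 4*l/3 + 4*l/g (R(l, g) = 2 - (l/g + l/3)*(3 - 7) = 2 - (l/g + l*(⅓))*(-4) = 2 - (l/g + l/3)*(-4) = 2 - (l/3 + l/g)*(-4) = 2 - (-4*l/3 - 4*l/g) = 2 + (4*l/3 + 4*l/g) = 2 + 4*l/3 + 4*l/g)
R(j(-4, 4), -171) - 12255 = (2 + (4/3)*5 + 4*5/(-171)) - 12255 = (2 + 20/3 + 4*5*(-1/171)) - 12255 = (2 + 20/3 - 20/171) - 12255 = 1462/171 - 12255 = -2094143/171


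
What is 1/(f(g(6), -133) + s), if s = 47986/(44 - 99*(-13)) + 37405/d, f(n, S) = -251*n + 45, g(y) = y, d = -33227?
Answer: -44225137/63068280390 ≈ -0.00070123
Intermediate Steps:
f(n, S) = 45 - 251*n
s = 1544644767/44225137 (s = 47986/(44 - 99*(-13)) + 37405/(-33227) = 47986/(44 + 1287) + 37405*(-1/33227) = 47986/1331 - 37405/33227 = 1544644767/44225137 ≈ 34.927)
1/(f(g(6), -133) + s) = 1/((45 - 251*6) + 1544644767/44225137) = 1/((45 - 1506) + 1544644767/44225137) = 1/(-1461 + 1544644767/44225137) = 1/(-63068280390/44225137) = -44225137/63068280390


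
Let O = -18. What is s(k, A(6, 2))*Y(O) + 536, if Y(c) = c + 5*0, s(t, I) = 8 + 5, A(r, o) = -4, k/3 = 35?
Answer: 302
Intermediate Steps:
k = 105 (k = 3*35 = 105)
s(t, I) = 13
Y(c) = c (Y(c) = c + 0 = c)
s(k, A(6, 2))*Y(O) + 536 = 13*(-18) + 536 = -234 + 536 = 302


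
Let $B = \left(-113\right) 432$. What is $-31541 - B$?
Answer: $17275$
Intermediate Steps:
$B = -48816$
$-31541 - B = -31541 - -48816 = -31541 + 48816 = 17275$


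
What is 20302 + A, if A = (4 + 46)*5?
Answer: 20552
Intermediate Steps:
A = 250 (A = 50*5 = 250)
20302 + A = 20302 + 250 = 20552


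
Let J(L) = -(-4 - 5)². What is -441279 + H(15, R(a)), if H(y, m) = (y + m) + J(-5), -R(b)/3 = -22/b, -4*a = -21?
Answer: -3089327/7 ≈ -4.4133e+5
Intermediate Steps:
a = 21/4 (a = -¼*(-21) = 21/4 ≈ 5.2500)
J(L) = -81 (J(L) = -1*(-9)² = -1*81 = -81)
R(b) = 66/b (R(b) = -(-66)/b = 66/b)
H(y, m) = -81 + m + y (H(y, m) = (y + m) - 81 = (m + y) - 81 = -81 + m + y)
-441279 + H(15, R(a)) = -441279 + (-81 + 66/(21/4) + 15) = -441279 + (-81 + 66*(4/21) + 15) = -441279 + (-81 + 88/7 + 15) = -441279 - 374/7 = -3089327/7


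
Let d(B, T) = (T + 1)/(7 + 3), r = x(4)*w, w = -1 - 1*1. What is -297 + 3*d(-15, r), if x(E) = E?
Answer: -2991/10 ≈ -299.10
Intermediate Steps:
w = -2 (w = -1 - 1 = -2)
r = -8 (r = 4*(-2) = -8)
d(B, T) = ⅒ + T/10 (d(B, T) = (1 + T)/10 = (1 + T)*(⅒) = ⅒ + T/10)
-297 + 3*d(-15, r) = -297 + 3*(⅒ + (⅒)*(-8)) = -297 + 3*(⅒ - ⅘) = -297 + 3*(-7/10) = -297 - 21/10 = -2991/10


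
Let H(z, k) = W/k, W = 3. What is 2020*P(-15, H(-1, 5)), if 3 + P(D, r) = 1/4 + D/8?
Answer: -18685/2 ≈ -9342.5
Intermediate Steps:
H(z, k) = 3/k
P(D, r) = -11/4 + D/8 (P(D, r) = -3 + (1/4 + D/8) = -3 + (1*(¼) + D*(⅛)) = -3 + (¼ + D/8) = -11/4 + D/8)
2020*P(-15, H(-1, 5)) = 2020*(-11/4 + (⅛)*(-15)) = 2020*(-11/4 - 15/8) = 2020*(-37/8) = -18685/2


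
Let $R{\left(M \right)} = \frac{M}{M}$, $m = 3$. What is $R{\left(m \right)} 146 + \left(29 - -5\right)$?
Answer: $180$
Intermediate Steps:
$R{\left(M \right)} = 1$
$R{\left(m \right)} 146 + \left(29 - -5\right) = 1 \cdot 146 + \left(29 - -5\right) = 146 + \left(29 + 5\right) = 146 + 34 = 180$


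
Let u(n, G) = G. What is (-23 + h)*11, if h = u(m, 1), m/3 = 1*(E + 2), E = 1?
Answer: -242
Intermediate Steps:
m = 9 (m = 3*(1*(1 + 2)) = 3*(1*3) = 3*3 = 9)
h = 1
(-23 + h)*11 = (-23 + 1)*11 = -22*11 = -242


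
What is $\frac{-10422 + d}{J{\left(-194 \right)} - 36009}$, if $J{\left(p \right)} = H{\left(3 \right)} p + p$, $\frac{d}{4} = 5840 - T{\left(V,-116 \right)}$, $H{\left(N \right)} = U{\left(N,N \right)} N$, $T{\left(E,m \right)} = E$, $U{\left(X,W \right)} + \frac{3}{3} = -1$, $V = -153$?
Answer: $- \frac{13550}{35039} \approx -0.38671$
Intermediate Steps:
$U{\left(X,W \right)} = -2$ ($U{\left(X,W \right)} = -1 - 1 = -2$)
$H{\left(N \right)} = - 2 N$
$d = 23972$ ($d = 4 \left(5840 - -153\right) = 4 \left(5840 + 153\right) = 4 \cdot 5993 = 23972$)
$J{\left(p \right)} = - 5 p$ ($J{\left(p \right)} = \left(-2\right) 3 p + p = - 6 p + p = - 5 p$)
$\frac{-10422 + d}{J{\left(-194 \right)} - 36009} = \frac{-10422 + 23972}{\left(-5\right) \left(-194\right) - 36009} = \frac{13550}{970 - 36009} = \frac{13550}{-35039} = 13550 \left(- \frac{1}{35039}\right) = - \frac{13550}{35039}$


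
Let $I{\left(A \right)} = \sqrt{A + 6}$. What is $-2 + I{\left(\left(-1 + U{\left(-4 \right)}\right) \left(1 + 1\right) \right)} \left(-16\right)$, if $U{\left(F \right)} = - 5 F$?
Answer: $-2 - 32 \sqrt{11} \approx -108.13$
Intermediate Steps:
$I{\left(A \right)} = \sqrt{6 + A}$
$-2 + I{\left(\left(-1 + U{\left(-4 \right)}\right) \left(1 + 1\right) \right)} \left(-16\right) = -2 + \sqrt{6 + \left(-1 - -20\right) \left(1 + 1\right)} \left(-16\right) = -2 + \sqrt{6 + \left(-1 + 20\right) 2} \left(-16\right) = -2 + \sqrt{6 + 19 \cdot 2} \left(-16\right) = -2 + \sqrt{6 + 38} \left(-16\right) = -2 + \sqrt{44} \left(-16\right) = -2 + 2 \sqrt{11} \left(-16\right) = -2 - 32 \sqrt{11}$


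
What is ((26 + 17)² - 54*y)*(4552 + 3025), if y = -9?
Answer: 17692295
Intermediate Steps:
((26 + 17)² - 54*y)*(4552 + 3025) = ((26 + 17)² - 54*(-9))*(4552 + 3025) = (43² + 486)*7577 = (1849 + 486)*7577 = 2335*7577 = 17692295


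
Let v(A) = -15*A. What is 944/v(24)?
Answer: -118/45 ≈ -2.6222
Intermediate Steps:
944/v(24) = 944/((-15*24)) = 944/(-360) = 944*(-1/360) = -118/45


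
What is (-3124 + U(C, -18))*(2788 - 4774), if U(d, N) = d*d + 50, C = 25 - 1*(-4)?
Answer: 4434738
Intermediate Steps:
C = 29 (C = 25 + 4 = 29)
U(d, N) = 50 + d² (U(d, N) = d² + 50 = 50 + d²)
(-3124 + U(C, -18))*(2788 - 4774) = (-3124 + (50 + 29²))*(2788 - 4774) = (-3124 + (50 + 841))*(-1986) = (-3124 + 891)*(-1986) = -2233*(-1986) = 4434738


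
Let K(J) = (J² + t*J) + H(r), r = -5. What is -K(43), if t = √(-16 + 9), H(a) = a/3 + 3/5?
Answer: -27719/15 - 43*I*√7 ≈ -1847.9 - 113.77*I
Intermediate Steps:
H(a) = ⅗ + a/3 (H(a) = a*(⅓) + 3*(⅕) = a/3 + ⅗ = ⅗ + a/3)
t = I*√7 (t = √(-7) = I*√7 ≈ 2.6458*I)
K(J) = -16/15 + J² + I*J*√7 (K(J) = (J² + (I*√7)*J) + (⅗ + (⅓)*(-5)) = (J² + I*J*√7) + (⅗ - 5/3) = (J² + I*J*√7) - 16/15 = -16/15 + J² + I*J*√7)
-K(43) = -(-16/15 + 43² + I*43*√7) = -(-16/15 + 1849 + 43*I*√7) = -(27719/15 + 43*I*√7) = -27719/15 - 43*I*√7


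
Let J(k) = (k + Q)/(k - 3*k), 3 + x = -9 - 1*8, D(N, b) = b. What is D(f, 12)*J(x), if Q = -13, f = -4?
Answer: -99/10 ≈ -9.9000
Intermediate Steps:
x = -20 (x = -3 + (-9 - 1*8) = -3 + (-9 - 8) = -3 - 17 = -20)
J(k) = -(-13 + k)/(2*k) (J(k) = (k - 13)/(k - 3*k) = (-13 + k)/((-2*k)) = (-13 + k)*(-1/(2*k)) = -(-13 + k)/(2*k))
D(f, 12)*J(x) = 12*((½)*(13 - 1*(-20))/(-20)) = 12*((½)*(-1/20)*(13 + 20)) = 12*((½)*(-1/20)*33) = 12*(-33/40) = -99/10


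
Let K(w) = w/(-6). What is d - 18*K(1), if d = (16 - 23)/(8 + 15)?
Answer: 62/23 ≈ 2.6957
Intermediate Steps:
d = -7/23 ≈ -0.30435
K(w) = -w/6 (K(w) = w*(-⅙) = -w/6)
d - 18*K(1) = -7/23 - (-3) = -7/23 - 18*(-⅙) = -7/23 + 3 = 62/23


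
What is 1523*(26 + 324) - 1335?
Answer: 531715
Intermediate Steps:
1523*(26 + 324) - 1335 = 1523*350 - 1335 = 533050 - 1335 = 531715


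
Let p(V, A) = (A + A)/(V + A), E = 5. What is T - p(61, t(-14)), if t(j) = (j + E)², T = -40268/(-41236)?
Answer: -120272/731939 ≈ -0.16432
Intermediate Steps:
T = 10067/10309 (T = -40268*(-1/41236) = 10067/10309 ≈ 0.97653)
t(j) = (5 + j)² (t(j) = (j + 5)² = (5 + j)²)
p(V, A) = 2*A/(A + V) (p(V, A) = (2*A)/(A + V) = 2*A/(A + V))
T - p(61, t(-14)) = 10067/10309 - 2*(5 - 14)²/((5 - 14)² + 61) = 10067/10309 - 2*(-9)²/((-9)² + 61) = 10067/10309 - 2*81/(81 + 61) = 10067/10309 - 2*81/142 = 10067/10309 - 1*81/71 = 10067/10309 - 81/71 = -120272/731939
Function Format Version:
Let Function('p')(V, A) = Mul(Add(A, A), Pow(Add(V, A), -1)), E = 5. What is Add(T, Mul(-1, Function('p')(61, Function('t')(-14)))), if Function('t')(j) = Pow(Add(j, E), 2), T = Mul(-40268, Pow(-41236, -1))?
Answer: Rational(-120272, 731939) ≈ -0.16432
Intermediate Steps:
T = Rational(10067, 10309) (T = Mul(-40268, Rational(-1, 41236)) = Rational(10067, 10309) ≈ 0.97653)
Function('t')(j) = Pow(Add(5, j), 2) (Function('t')(j) = Pow(Add(j, 5), 2) = Pow(Add(5, j), 2))
Function('p')(V, A) = Mul(2, A, Pow(Add(A, V), -1)) (Function('p')(V, A) = Mul(Mul(2, A), Pow(Add(A, V), -1)) = Mul(2, A, Pow(Add(A, V), -1)))
Add(T, Mul(-1, Function('p')(61, Function('t')(-14)))) = Add(Rational(10067, 10309), Mul(-1, Mul(2, Pow(Add(5, -14), 2), Pow(Add(Pow(Add(5, -14), 2), 61), -1)))) = Add(Rational(10067, 10309), Mul(-1, Mul(2, Pow(-9, 2), Pow(Add(Pow(-9, 2), 61), -1)))) = Add(Rational(10067, 10309), Mul(-1, Mul(2, 81, Pow(Add(81, 61), -1)))) = Add(Rational(10067, 10309), Mul(-1, Mul(2, 81, Pow(142, -1)))) = Add(Rational(10067, 10309), Mul(-1, Mul(2, 81, Rational(1, 142)))) = Add(Rational(10067, 10309), Mul(-1, Rational(81, 71))) = Add(Rational(10067, 10309), Rational(-81, 71)) = Rational(-120272, 731939)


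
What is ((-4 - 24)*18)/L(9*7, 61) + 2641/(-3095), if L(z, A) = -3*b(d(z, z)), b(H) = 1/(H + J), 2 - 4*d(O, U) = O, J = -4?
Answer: -10011871/3095 ≈ -3234.9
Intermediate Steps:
d(O, U) = ½ - O/4
b(H) = 1/(-4 + H) (b(H) = 1/(H - 4) = 1/(-4 + H))
L(z, A) = -3/(-7/2 - z/4) (L(z, A) = -3/(-4 + (½ - z/4)) = -3/(-7/2 - z/4))
((-4 - 24)*18)/L(9*7, 61) + 2641/(-3095) = ((-4 - 24)*18)/((12/(14 + 9*7))) + 2641/(-3095) = (-28*18)/((12/(14 + 63))) + 2641*(-1/3095) = -504/(12/77) - 2641/3095 = -504/(12*(1/77)) - 2641/3095 = -504/12/77 - 2641/3095 = -504*77/12 - 2641/3095 = -3234 - 2641/3095 = -10011871/3095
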